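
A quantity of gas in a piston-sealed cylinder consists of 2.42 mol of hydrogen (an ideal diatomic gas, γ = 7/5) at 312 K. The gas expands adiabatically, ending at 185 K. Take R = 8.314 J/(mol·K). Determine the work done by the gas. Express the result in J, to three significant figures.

W ≈ 6390 J

Adiabatic ⇒ Q = 0, so W_by = −ΔU = nCᵥ(T₁ − T₂).
Cᵥ = 5R/2 = 20.79 J/(mol·K).
W = (2.42)(20.79)(312 − 185) = 6388 J.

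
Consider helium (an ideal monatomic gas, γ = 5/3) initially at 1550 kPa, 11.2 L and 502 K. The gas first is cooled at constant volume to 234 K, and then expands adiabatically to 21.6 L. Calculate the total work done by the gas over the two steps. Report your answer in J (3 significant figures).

Step 1 (isochoric): W = 0 (constant volume).
After step 1: P = 722.5 kPa (V unchanged).
Step 2 (adiabatic): W = (P₁V₁ − P₂V₂)/(γ−1) = (8092 − 5223)/0.667 = 4304 J.
W_total = 0 + 4304 = 4304 J.

W_total ≈ 4300 J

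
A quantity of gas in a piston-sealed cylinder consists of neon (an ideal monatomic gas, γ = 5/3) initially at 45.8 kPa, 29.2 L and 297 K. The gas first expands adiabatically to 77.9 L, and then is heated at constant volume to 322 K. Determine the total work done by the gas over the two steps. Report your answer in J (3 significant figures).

Step 1 (adiabatic): W = (P₁V₁ − P₂V₂)/(γ−1) = (1337 − 695.3)/0.667 = 963.2 J.
Step 2 (isochoric): W = 0 (constant volume).
W_total = 963.2 + 0 = 963.2 J.

W_total ≈ 963 J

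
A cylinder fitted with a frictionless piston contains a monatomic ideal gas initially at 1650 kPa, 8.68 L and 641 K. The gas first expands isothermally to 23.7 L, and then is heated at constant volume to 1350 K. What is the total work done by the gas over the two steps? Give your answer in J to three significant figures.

Step 1 (isothermal): W = P₁V₁ ln(V₂/V₁) = (14322) ln(23.7/8.68) = 14386 J.
Step 2 (isochoric): W = 0 (constant volume).
W_total = 14386 + 0 = 14386 J.

W_total ≈ 14400 J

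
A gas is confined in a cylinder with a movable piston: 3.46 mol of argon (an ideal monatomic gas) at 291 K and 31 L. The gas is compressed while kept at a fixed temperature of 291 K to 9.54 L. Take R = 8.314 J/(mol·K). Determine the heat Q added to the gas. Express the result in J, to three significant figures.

Isothermal ⇒ ΔU = 0, so Q = W = nRT ln(V₂/V₁).
Q = (3.46)(8.314)(291) ln(9.54/31) = 8371 × -1.178 = -9865 J.

Q ≈ -9870 J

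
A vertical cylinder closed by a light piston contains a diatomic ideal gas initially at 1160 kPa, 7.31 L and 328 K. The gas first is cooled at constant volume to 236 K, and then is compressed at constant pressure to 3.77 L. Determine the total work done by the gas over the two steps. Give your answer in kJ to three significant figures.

Step 1 (isochoric): W = 0 (constant volume).
After step 1: P = 834.6 kPa (V unchanged).
Step 2 (isobaric): W = PΔV = (834.6 kPa)(3.77 − 7.31 L) = -2955 J.
W_total = 0 − 2955 = -2955 J.

W_total ≈ -2.95 kJ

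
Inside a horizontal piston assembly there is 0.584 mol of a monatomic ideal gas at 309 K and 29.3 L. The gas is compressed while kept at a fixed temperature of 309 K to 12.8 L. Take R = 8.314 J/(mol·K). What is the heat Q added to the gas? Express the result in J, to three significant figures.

Q ≈ -1240 J

Isothermal ⇒ ΔU = 0, so Q = W = nRT ln(V₂/V₁).
Q = (0.584)(8.314)(309) ln(12.8/29.3) = 1500 × -0.8281 = -1242 J.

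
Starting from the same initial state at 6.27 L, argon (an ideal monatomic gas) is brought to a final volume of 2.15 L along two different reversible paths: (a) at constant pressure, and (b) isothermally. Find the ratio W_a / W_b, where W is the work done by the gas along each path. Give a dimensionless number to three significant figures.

W_a / W_b ≈ 0.614

Path (a) isobaric: W = P₁(V₂ − V₁) → W_a/(P₁V₁) = -0.6571.
Path (b) isothermal: W = P₁V₁ ln(V₂/V₁) → W_b/(P₁V₁) = -1.07.
W_a / W_b = -0.6571 / -1.07 = 0.6139.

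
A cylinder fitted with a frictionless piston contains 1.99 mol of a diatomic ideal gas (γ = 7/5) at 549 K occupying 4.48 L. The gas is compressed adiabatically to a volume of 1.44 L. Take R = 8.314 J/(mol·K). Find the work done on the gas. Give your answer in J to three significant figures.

Adiabatic: TV^(γ−1) = const with γ = 7/5.
T₂ = T₁ (V₁/V₂)^(γ−1) = 549 × (4.48/1.44)^0.4 = 549 × 1.575 = 864.4 K.
W_by = nCᵥ(T₁ − T₂) = (1.99)(20.79)(549 − 864.4) = -13048 J.
Work on gas = −W_by = 13048 J.

W ≈ 13000 J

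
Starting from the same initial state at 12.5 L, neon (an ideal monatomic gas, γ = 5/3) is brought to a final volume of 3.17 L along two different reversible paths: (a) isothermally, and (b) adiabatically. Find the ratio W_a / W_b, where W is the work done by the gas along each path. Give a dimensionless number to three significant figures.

Path (a) isothermal: W = P₁V₁ ln(V₂/V₁) → W_a/(P₁V₁) = -1.372.
Path (b) adiabatic: W = P₁V₁(1 − (V₁/V₂)^(γ−1))/(γ−1) → W_b/(P₁V₁) = -2.244.
W_a / W_b = -1.372 / -2.244 = 0.6114.

W_a / W_b ≈ 0.611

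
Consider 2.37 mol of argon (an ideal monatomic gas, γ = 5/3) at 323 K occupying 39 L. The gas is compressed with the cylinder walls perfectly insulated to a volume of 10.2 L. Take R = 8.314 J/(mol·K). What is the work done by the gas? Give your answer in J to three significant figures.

W ≈ -13800 J

Adiabatic: TV^(γ−1) = const with γ = 5/3.
T₂ = T₁ (V₁/V₂)^(γ−1) = 323 × (39/10.2)^0.667 = 323 × 2.445 = 789.8 K.
W_by = nCᵥ(T₁ − T₂) = (2.37)(12.47)(323 − 789.8) = -13797 J.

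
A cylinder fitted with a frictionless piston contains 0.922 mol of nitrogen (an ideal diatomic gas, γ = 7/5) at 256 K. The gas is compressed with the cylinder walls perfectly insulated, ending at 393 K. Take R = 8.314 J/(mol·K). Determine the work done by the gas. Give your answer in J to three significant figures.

W ≈ -2630 J

Adiabatic ⇒ Q = 0, so W_by = −ΔU = nCᵥ(T₁ − T₂).
Cᵥ = 5R/2 = 20.79 J/(mol·K).
W = (0.922)(20.79)(256 − 393) = -2625 J.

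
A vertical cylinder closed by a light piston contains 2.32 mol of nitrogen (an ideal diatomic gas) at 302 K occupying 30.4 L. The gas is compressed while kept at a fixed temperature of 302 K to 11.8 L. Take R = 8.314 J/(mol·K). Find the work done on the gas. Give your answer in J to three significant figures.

W ≈ 5510 J

Isothermal: W = nRT ln(V₂/V₁).
W = (2.32)(8.314)(302) × ln(11.8/30.4)
  = 5825 × -0.9463
W_by_gas = -5513 J; work on gas = −W_by = 5513 J.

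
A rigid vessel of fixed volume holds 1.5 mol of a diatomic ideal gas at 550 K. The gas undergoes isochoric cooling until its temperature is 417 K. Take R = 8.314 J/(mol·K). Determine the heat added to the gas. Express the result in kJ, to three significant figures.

Constant volume ⇒ W = 0, so Q = ΔU = nCᵥΔT with Cᵥ = 5R/2 = 20.79 J/(mol·K).
ΔU = (1.5)(20.79)(417 − 550) = -4147 J.

Q ≈ -4.15 kJ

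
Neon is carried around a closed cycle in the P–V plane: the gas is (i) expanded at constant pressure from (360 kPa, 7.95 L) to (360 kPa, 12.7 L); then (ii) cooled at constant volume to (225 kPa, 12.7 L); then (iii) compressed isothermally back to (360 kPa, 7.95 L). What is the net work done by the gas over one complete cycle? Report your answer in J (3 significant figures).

W_net ≈ 371 J

Leg (i): W = PΔV = (360)(12.7 − 7.95) = 1710 J.
Leg (ii): W = 0.
Leg (iii): W = PᵢVᵢ ln(V_f/Vᵢ) = (2858) ln(7.95/12.7) = -1339 J.
W_net = 1710 − 1339 = 371.5 J.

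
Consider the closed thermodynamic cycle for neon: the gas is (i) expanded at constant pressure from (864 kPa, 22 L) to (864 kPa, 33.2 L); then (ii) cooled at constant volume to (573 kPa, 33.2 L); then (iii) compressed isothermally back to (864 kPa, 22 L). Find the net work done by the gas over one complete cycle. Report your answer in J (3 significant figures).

Leg (i): W = PΔV = (864)(33.2 − 22) = 9677 J.
Leg (ii): W = 0.
Leg (iii): W = PᵢVᵢ ln(V_f/Vᵢ) = (19024) ln(22/33.2) = -7828 J.
W_net = 9677 − 7828 = 1848 J.

W_net ≈ 1850 J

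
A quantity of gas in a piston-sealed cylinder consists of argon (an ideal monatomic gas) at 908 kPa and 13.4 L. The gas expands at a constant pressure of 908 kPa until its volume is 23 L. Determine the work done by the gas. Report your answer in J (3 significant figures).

W ≈ 8720 J

Isobaric: W = P ΔV.
W = (908 kPa)(23 − 13.4 L) = (908)(9.6) = 8717 J.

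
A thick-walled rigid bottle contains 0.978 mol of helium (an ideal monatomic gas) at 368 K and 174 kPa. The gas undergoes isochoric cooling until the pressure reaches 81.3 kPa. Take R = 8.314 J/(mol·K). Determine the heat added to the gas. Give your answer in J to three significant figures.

Constant volume ⇒ W = 0, so Q = ΔU = nCᵥΔT with Cᵥ = 3R/2 = 12.47 J/(mol·K).
At constant V, T₂/T₁ = P₂/P₁ ⇒ ΔT = T₁(P₂/P₁ − 1) = 368·(81.3/174 − 1) = -196.1 K.
ΔU = (0.978)(12.47)(-196.1) = -2391 J.

Q ≈ -2390 J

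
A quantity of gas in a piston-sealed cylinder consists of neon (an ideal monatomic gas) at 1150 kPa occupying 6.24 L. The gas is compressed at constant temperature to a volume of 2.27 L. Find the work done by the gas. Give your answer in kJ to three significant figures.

W ≈ -7.26 kJ

Isothermal: W = nRT ln(V₂/V₁) = P₁V₁ ln(V₂/V₁).
P₁V₁ = (1150 kPa)(6.24 L) = 7176 J.
W = 7176 × ln(2.27/6.24) = 7176 × -1.011
W_by_gas = -7256 J.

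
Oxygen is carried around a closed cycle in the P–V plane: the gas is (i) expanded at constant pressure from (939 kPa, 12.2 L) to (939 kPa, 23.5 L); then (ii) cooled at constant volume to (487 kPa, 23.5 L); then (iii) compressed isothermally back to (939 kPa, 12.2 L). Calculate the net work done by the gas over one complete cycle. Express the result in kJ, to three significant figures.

Leg (i): W = PΔV = (939)(23.5 − 12.2) = 10611 J.
Leg (ii): W = 0.
Leg (iii): W = PᵢVᵢ ln(V_f/Vᵢ) = (11444) ln(12.2/23.5) = -7503 J.
W_net = 10611 − 7503 = 3108 J.

W_net ≈ 3.11 kJ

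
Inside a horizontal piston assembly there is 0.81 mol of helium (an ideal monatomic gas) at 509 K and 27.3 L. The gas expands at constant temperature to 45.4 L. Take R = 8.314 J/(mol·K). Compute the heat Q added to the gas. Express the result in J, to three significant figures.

Q ≈ 1740 J

Isothermal ⇒ ΔU = 0, so Q = W = nRT ln(V₂/V₁).
Q = (0.81)(8.314)(509) ln(45.4/27.3) = 3428 × 0.5086 = 1743 J.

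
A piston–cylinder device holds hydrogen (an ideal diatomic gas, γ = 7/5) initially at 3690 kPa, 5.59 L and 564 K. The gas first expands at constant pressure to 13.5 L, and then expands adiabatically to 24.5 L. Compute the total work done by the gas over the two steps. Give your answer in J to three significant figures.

W_total ≈ 55600 J

Step 1 (isobaric): W = PΔV = (3690 kPa)(13.5 − 5.59 L) = 29188 J.
After step 1: P = 3690 kPa, V = 13.5 L, T = 1362 K.
Step 2 (adiabatic): W = (P₁V₁ − P₂V₂)/(γ−1) = (49815 − 39249)/0.4 = 26415 J.
W_total = 29188 + 26415 = 55603 J.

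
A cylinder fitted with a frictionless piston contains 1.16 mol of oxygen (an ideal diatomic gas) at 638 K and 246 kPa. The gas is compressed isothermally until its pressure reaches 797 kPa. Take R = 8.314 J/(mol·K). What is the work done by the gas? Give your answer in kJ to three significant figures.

W ≈ -7.23 kJ

Isothermal process: W = nRT ln(V₂/V₁) = nRT ln(P₁/P₂).
W = (1.16)(8.314)(638) × ln(246/797)
  = 6153 × ln(0.3087) = 6153 × -1.176
W_by_gas = -7233 J.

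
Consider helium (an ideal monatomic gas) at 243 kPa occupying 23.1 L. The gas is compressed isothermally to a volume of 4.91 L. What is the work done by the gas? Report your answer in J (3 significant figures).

Isothermal: W = nRT ln(V₂/V₁) = P₁V₁ ln(V₂/V₁).
P₁V₁ = (243 kPa)(23.1 L) = 5613 J.
W = 5613 × ln(4.91/23.1) = 5613 × -1.549
W_by_gas = -8693 J.

W ≈ -8690 J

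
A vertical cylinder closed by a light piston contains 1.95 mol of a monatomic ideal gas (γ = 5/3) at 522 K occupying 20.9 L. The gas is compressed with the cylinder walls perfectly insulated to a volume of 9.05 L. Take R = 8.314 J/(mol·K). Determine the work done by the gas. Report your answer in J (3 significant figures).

W ≈ -9480 J

Adiabatic: TV^(γ−1) = const with γ = 5/3.
T₂ = T₁ (V₁/V₂)^(γ−1) = 522 × (20.9/9.05)^0.667 = 522 × 1.747 = 912 K.
W_by = nCᵥ(T₁ − T₂) = (1.95)(12.47)(522 − 912) = -9485 J.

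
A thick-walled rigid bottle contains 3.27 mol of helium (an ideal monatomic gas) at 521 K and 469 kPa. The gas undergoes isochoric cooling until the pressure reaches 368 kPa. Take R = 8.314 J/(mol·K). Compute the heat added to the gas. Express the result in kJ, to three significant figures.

Q ≈ -4.58 kJ

Constant volume ⇒ W = 0, so Q = ΔU = nCᵥΔT with Cᵥ = 3R/2 = 12.47 J/(mol·K).
At constant V, T₂/T₁ = P₂/P₁ ⇒ ΔT = T₁(P₂/P₁ − 1) = 521·(368/469 − 1) = -112.2 K.
ΔU = (3.27)(12.47)(-112.2) = -4575 J.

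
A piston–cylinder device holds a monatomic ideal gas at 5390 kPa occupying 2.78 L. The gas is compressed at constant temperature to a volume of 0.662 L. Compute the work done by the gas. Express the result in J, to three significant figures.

W ≈ -21500 J

Isothermal: W = nRT ln(V₂/V₁) = P₁V₁ ln(V₂/V₁).
P₁V₁ = (5390 kPa)(2.78 L) = 14984 J.
W = 14984 × ln(0.662/2.78) = 14984 × -1.435
W_by_gas = -21501 J.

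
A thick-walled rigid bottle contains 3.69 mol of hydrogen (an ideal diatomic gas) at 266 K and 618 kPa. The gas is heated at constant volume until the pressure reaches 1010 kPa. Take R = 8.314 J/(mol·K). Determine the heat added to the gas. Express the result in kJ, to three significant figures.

Q ≈ 12.9 kJ

Constant volume ⇒ W = 0, so Q = ΔU = nCᵥΔT with Cᵥ = 5R/2 = 20.79 J/(mol·K).
At constant V, T₂/T₁ = P₂/P₁ ⇒ ΔT = T₁(P₂/P₁ − 1) = 266·(1010/618 − 1) = 168.7 K.
ΔU = (3.69)(20.79)(168.7) = 12941 J.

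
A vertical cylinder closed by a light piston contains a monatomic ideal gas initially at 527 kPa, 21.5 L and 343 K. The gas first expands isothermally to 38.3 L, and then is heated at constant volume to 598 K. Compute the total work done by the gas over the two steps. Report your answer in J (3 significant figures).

W_total ≈ 6540 J

Step 1 (isothermal): W = P₁V₁ ln(V₂/V₁) = (11330) ln(38.3/21.5) = 6542 J.
Step 2 (isochoric): W = 0 (constant volume).
W_total = 6542 + 0 = 6542 J.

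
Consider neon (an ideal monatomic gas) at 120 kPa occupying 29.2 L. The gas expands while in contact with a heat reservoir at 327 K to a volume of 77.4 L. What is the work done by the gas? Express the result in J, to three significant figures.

Isothermal: W = nRT ln(V₂/V₁) = P₁V₁ ln(V₂/V₁).
P₁V₁ = (120 kPa)(29.2 L) = 3504 J.
W = 3504 × ln(77.4/29.2) = 3504 × 0.9748
W_by_gas = 3416 J.

W ≈ 3420 J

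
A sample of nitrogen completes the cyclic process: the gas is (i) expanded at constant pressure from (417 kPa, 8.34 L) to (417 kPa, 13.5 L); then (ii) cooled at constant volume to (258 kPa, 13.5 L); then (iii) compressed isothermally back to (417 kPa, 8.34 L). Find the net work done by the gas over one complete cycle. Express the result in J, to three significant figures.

Leg (i): W = PΔV = (417)(13.5 − 8.34) = 2152 J.
Leg (ii): W = 0.
Leg (iii): W = PᵢVᵢ ln(V_f/Vᵢ) = (3483) ln(8.34/13.5) = -1678 J.
W_net = 2152 − 1678 = 474.2 J.

W_net ≈ 474 J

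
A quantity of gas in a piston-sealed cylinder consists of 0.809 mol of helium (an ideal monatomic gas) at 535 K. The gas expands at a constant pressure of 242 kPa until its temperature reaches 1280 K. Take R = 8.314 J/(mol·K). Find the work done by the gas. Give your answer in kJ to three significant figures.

Isobaric: W = P ΔV = nR ΔT.
W = (0.809)(8.314)(1280 − 535) = 5011 J.

W ≈ 5.01 kJ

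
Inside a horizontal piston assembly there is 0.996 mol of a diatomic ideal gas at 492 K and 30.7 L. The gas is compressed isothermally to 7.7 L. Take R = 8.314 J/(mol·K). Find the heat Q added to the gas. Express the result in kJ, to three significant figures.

Isothermal ⇒ ΔU = 0, so Q = W = nRT ln(V₂/V₁).
Q = (0.996)(8.314)(492) ln(7.7/30.7) = 4074 × -1.383 = -5635 J.

Q ≈ -5.63 kJ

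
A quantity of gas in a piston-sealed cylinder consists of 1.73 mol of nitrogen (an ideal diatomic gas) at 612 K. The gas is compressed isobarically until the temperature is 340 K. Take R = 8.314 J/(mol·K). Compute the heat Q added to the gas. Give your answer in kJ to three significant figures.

Isobaric: W = nRΔT = (1.73)(8.314)(-272) = -3912 J.
ΔU = nCᵥΔT with Cᵥ = 5R/2: ΔU = (1.73)(20.79)(-272) = -9781 J.
Q = ΔU + W = -9781 − 3912 = -13693 J.

Q ≈ -13.7 kJ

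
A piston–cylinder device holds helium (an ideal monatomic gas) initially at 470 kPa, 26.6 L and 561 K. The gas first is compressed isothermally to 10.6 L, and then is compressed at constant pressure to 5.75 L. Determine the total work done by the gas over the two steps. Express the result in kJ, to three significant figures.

W_total ≈ -17.2 kJ

Step 1 (isothermal): W = P₁V₁ ln(V₂/V₁) = (12502) ln(10.6/26.6) = -11503 J.
After step 1: P = 1179 kPa, V = 10.6 L, T = 561 K.
Step 2 (isobaric): W = PΔV = (1179 kPa)(5.75 − 10.6 L) = -5720 J.
W_total = -11503 − 5720 = -17223 J.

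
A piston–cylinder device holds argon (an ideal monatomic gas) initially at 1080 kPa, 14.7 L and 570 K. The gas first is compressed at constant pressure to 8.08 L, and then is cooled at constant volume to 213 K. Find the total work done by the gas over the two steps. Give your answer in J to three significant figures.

Step 1 (isobaric): W = PΔV = (1080 kPa)(8.08 − 14.7 L) = -7150 J.
Step 2 (isochoric): W = 0 (constant volume).
W_total = -7150 + 0 = -7150 J.

W_total ≈ -7150 J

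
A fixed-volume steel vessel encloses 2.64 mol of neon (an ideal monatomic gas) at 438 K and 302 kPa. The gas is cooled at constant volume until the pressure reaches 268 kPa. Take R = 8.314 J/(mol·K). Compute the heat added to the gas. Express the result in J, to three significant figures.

Constant volume ⇒ W = 0, so Q = ΔU = nCᵥΔT with Cᵥ = 3R/2 = 12.47 J/(mol·K).
At constant V, T₂/T₁ = P₂/P₁ ⇒ ΔT = T₁(P₂/P₁ − 1) = 438·(268/302 − 1) = -49.31 K.
ΔU = (2.64)(12.47)(-49.31) = -1623 J.

Q ≈ -1620 J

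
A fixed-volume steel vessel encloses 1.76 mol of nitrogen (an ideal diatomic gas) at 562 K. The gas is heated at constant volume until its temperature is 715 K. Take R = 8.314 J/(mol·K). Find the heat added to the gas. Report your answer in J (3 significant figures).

Q ≈ 5600 J

Constant volume ⇒ W = 0, so Q = ΔU = nCᵥΔT with Cᵥ = 5R/2 = 20.79 J/(mol·K).
ΔU = (1.76)(20.79)(715 − 562) = 5597 J.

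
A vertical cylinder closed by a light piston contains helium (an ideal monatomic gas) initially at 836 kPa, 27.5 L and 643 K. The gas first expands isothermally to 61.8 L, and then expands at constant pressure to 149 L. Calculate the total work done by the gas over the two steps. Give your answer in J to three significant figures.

Step 1 (isothermal): W = P₁V₁ ln(V₂/V₁) = (22990) ln(61.8/27.5) = 18615 J.
After step 1: P = 372 kPa, V = 61.8 L, T = 643 K.
Step 2 (isobaric): W = PΔV = (372 kPa)(149 − 61.8 L) = 32439 J.
W_total = 18615 + 32439 = 51054 J.

W_total ≈ 51100 J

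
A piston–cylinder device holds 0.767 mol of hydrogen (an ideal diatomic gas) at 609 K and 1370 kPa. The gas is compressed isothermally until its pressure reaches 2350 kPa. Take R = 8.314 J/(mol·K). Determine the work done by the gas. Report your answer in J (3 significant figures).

W ≈ -2100 J

Isothermal process: W = nRT ln(V₂/V₁) = nRT ln(P₁/P₂).
W = (0.767)(8.314)(609) × ln(1370/2350)
  = 3883 × ln(0.583) = 3883 × -0.5396
W_by_gas = -2096 J.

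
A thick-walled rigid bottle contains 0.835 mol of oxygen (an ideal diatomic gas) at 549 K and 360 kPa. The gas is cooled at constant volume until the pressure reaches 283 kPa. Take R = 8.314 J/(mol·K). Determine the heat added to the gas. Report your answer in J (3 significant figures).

Constant volume ⇒ W = 0, so Q = ΔU = nCᵥΔT with Cᵥ = 5R/2 = 20.79 J/(mol·K).
At constant V, T₂/T₁ = P₂/P₁ ⇒ ΔT = T₁(P₂/P₁ − 1) = 549·(283/360 − 1) = -117.4 K.
ΔU = (0.835)(20.79)(-117.4) = -2038 J.

Q ≈ -2040 J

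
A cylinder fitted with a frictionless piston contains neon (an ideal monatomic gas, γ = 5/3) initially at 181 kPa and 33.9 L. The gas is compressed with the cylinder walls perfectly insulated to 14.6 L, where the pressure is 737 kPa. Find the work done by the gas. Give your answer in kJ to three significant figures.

Adiabatic: W = (P₁V₁ − P₂V₂)/(γ − 1) with γ = 5/3.
P₁V₁ = 6136 J, P₂V₂ = 10760 J.
W = (6136 − 10760) / 0.6667 = -6936 J.

W ≈ -6.94 kJ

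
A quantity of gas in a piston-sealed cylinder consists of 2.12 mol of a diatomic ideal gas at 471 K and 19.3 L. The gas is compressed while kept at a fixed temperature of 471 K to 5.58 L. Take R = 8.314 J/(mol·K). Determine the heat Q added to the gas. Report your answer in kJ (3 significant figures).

Q ≈ -10.3 kJ

Isothermal ⇒ ΔU = 0, so Q = W = nRT ln(V₂/V₁).
Q = (2.12)(8.314)(471) ln(5.58/19.3) = 8302 × -1.241 = -10302 J.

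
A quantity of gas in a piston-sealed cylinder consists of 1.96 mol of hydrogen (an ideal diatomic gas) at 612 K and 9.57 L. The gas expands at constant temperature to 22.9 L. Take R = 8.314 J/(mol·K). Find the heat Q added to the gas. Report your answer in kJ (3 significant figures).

Isothermal ⇒ ΔU = 0, so Q = W = nRT ln(V₂/V₁).
Q = (1.96)(8.314)(612) ln(22.9/9.57) = 9973 × 0.8725 = 8701 J.

Q ≈ 8.70 kJ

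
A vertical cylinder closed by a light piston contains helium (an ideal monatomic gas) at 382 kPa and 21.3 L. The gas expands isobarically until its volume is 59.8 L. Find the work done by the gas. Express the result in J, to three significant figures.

Isobaric: W = P ΔV.
W = (382 kPa)(59.8 − 21.3 L) = (382)(38.5) = 14707 J.

W ≈ 14700 J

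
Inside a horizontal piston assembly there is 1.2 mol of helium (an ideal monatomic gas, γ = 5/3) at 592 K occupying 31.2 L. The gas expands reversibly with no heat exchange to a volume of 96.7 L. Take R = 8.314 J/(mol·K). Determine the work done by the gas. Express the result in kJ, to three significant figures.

W ≈ 4.69 kJ

Adiabatic: TV^(γ−1) = const with γ = 5/3.
T₂ = T₁ (V₁/V₂)^(γ−1) = 592 × (31.2/96.7)^0.667 = 592 × 0.4704 = 278.5 K.
W_by = nCᵥ(T₁ − T₂) = (1.2)(12.47)(592 − 278.5) = 4692 J.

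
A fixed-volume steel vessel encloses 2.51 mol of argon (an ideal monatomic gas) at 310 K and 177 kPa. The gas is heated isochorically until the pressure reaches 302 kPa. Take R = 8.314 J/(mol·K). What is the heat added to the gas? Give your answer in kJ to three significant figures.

Constant volume ⇒ W = 0, so Q = ΔU = nCᵥΔT with Cᵥ = 3R/2 = 12.47 J/(mol·K).
At constant V, T₂/T₁ = P₂/P₁ ⇒ ΔT = T₁(P₂/P₁ − 1) = 310·(302/177 − 1) = 218.9 K.
ΔU = (2.51)(12.47)(218.9) = 6853 J.

Q ≈ 6.85 kJ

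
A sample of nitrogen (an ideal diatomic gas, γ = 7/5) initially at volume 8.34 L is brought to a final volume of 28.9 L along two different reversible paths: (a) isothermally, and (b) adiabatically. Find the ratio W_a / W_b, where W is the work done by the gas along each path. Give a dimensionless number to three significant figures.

W_a / W_b ≈ 1.27

Path (a) isothermal: W = P₁V₁ ln(V₂/V₁) → W_a/(P₁V₁) = 1.243.
Path (b) adiabatic: W = P₁V₁(1 − (V₁/V₂)^(γ−1))/(γ−1) → W_b/(P₁V₁) = 0.9793.
W_a / W_b = 1.243 / 0.9793 = 1.269.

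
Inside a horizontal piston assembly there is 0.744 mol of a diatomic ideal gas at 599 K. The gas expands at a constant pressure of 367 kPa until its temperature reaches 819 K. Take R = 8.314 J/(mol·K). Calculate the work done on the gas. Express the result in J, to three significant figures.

W ≈ -1360 J

Isobaric: W = P ΔV = nR ΔT.
W = (0.744)(8.314)(819 − 599) = 1361 J.
Work on gas = −W_by = -1361 J.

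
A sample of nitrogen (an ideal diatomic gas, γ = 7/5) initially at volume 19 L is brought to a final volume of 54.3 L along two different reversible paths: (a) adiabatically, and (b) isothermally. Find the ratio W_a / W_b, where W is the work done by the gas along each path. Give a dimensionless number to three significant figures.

W_a / W_b ≈ 0.817

Path (a) adiabatic: W = P₁V₁(1 − (V₁/V₂)^(γ−1))/(γ−1) → W_a/(P₁V₁) = 0.8574.
Path (b) isothermal: W = P₁V₁ ln(V₂/V₁) → W_b/(P₁V₁) = 1.05.
W_a / W_b = 0.8574 / 1.05 = 0.8165.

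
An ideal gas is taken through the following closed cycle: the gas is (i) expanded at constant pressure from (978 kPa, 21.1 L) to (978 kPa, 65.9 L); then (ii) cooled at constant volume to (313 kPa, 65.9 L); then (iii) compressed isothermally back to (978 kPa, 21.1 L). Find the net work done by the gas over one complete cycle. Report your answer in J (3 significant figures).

W_net ≈ 20300 J

Leg (i): W = PΔV = (978)(65.9 − 21.1) = 43814 J.
Leg (ii): W = 0.
Leg (iii): W = PᵢVᵢ ln(V_f/Vᵢ) = (20627) ln(21.1/65.9) = -23491 J.
W_net = 43814 − 23491 = 20323 J.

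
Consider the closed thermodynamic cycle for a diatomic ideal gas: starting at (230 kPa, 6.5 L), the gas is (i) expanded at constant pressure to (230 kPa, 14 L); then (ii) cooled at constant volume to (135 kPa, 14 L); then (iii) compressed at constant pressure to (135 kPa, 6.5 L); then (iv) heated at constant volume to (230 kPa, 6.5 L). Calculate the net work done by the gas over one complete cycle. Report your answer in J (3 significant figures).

Constant-volume legs do no work.
W(i) = (230)(14 − 6.5) = 1725 J; W(iii) = (135)(6.5 − 14) = -1012 J.
W_net = 1725 − 1012 = 712.5 J (the clockwise enclosed area).

W_net ≈ 712 J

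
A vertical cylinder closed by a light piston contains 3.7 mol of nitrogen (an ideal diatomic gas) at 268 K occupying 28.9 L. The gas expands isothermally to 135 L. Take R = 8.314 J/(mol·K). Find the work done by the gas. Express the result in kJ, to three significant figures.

W ≈ 12.7 kJ

Isothermal: W = nRT ln(V₂/V₁).
W = (3.7)(8.314)(268) × ln(135/28.9)
  = 8244 × 1.541
W_by_gas = 12708 J.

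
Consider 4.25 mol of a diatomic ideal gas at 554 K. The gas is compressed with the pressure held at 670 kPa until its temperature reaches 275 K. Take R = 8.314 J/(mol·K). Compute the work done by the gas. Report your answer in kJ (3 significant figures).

Isobaric: W = P ΔV = nR ΔT.
W = (4.25)(8.314)(275 − 554) = -9858 J.

W ≈ -9.86 kJ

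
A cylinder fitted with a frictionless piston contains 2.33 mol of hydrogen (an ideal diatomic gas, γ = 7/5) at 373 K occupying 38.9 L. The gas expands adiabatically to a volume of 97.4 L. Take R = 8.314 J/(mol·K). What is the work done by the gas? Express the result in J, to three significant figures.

W ≈ 5550 J

Adiabatic: TV^(γ−1) = const with γ = 7/5.
T₂ = T₁ (V₁/V₂)^(γ−1) = 373 × (38.9/97.4)^0.4 = 373 × 0.6927 = 258.4 K.
W_by = nCᵥ(T₁ − T₂) = (2.33)(20.79)(373 − 258.4) = 5551 J.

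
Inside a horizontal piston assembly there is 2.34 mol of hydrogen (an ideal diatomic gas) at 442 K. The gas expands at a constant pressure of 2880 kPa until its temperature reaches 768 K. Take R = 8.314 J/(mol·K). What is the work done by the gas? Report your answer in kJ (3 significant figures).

W ≈ 6.34 kJ

Isobaric: W = P ΔV = nR ΔT.
W = (2.34)(8.314)(768 − 442) = 6342 J.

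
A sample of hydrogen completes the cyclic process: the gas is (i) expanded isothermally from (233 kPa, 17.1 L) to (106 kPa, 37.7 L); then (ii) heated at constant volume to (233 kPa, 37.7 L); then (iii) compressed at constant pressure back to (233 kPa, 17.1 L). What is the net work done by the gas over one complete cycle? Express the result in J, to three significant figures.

Leg (i): W = PᵢVᵢ ln(V_f/Vᵢ) = (3984) ln(37.7/17.1) = 3150 J.
Leg (ii): W = 0.
Leg (iii): W = PΔV = (233)(17.1 − 37.7) = -4800 J.
W_net = 3150 − 4800 = -1650 J.

W_net ≈ -1650 J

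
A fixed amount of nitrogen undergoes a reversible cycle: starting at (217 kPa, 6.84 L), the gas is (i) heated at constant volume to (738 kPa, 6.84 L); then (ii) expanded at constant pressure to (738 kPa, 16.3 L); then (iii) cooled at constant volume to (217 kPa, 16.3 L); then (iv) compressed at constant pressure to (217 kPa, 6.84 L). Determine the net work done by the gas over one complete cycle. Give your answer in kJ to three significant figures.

W_net ≈ 4.93 kJ

Constant-volume legs do no work.
W(ii) = (738)(16.3 − 6.84) = 6981 J; W(iv) = (217)(6.84 − 16.3) = -2053 J.
W_net = 6981 − 2053 = 4929 J (the clockwise enclosed area).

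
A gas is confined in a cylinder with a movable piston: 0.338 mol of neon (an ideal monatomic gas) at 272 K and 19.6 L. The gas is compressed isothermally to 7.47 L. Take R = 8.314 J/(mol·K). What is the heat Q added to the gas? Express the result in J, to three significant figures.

Isothermal ⇒ ΔU = 0, so Q = W = nRT ln(V₂/V₁).
Q = (0.338)(8.314)(272) ln(7.47/19.6) = 764.4 × -0.9646 = -737.3 J.

Q ≈ -737 J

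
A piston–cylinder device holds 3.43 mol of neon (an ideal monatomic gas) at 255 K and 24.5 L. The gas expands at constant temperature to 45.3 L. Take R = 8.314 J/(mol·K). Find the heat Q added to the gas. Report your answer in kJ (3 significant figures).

Q ≈ 4.47 kJ

Isothermal ⇒ ΔU = 0, so Q = W = nRT ln(V₂/V₁).
Q = (3.43)(8.314)(255) ln(45.3/24.5) = 7272 × 0.6146 = 4470 J.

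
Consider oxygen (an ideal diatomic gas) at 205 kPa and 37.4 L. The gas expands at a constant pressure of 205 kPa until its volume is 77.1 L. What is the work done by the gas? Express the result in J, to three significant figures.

W ≈ 8140 J

Isobaric: W = P ΔV.
W = (205 kPa)(77.1 − 37.4 L) = (205)(39.7) = 8138 J.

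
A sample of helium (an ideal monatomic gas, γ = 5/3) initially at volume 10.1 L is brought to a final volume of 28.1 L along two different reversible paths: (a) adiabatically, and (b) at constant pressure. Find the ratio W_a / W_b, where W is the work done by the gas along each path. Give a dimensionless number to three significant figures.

Path (a) adiabatic: W = P₁V₁(1 − (V₁/V₂)^(γ−1))/(γ−1) → W_a/(P₁V₁) = 0.7417.
Path (b) isobaric: W = P₁(V₂ − V₁) → W_b/(P₁V₁) = 1.782.
W_a / W_b = 0.7417 / 1.782 = 0.4162.

W_a / W_b ≈ 0.416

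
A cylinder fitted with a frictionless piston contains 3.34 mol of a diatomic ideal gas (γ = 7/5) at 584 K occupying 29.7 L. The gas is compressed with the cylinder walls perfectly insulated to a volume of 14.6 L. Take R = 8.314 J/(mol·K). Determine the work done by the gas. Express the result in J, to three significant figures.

Adiabatic: TV^(γ−1) = const with γ = 7/5.
T₂ = T₁ (V₁/V₂)^(γ−1) = 584 × (29.7/14.6)^0.4 = 584 × 1.328 = 775.8 K.
W_by = nCᵥ(T₁ − T₂) = (3.34)(20.79)(584 − 775.8) = -13318 J.

W ≈ -13300 J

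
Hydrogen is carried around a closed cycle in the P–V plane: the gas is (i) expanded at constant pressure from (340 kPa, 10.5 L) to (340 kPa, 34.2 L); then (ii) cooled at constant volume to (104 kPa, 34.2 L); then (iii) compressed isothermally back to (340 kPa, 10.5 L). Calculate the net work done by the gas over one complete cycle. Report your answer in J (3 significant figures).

Leg (i): W = PΔV = (340)(34.2 − 10.5) = 8058 J.
Leg (ii): W = 0.
Leg (iii): W = PᵢVᵢ ln(V_f/Vᵢ) = (3557) ln(10.5/34.2) = -4200 J.
W_net = 8058 − 4200 = 3858 J.

W_net ≈ 3860 J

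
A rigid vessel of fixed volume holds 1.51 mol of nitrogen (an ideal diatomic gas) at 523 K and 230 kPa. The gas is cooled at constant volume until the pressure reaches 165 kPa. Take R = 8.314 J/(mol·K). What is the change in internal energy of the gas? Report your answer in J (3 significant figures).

ΔU ≈ -4640 J

Constant volume ⇒ W = 0, so Q = ΔU = nCᵥΔT with Cᵥ = 5R/2 = 20.79 J/(mol·K).
At constant V, T₂/T₁ = P₂/P₁ ⇒ ΔT = T₁(P₂/P₁ − 1) = 523·(165/230 − 1) = -147.8 K.
ΔU = (1.51)(20.79)(-147.8) = -4639 J.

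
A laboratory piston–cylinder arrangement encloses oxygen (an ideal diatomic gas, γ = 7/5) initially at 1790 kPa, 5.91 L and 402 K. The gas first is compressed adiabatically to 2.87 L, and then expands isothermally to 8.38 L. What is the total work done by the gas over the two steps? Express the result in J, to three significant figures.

W_total ≈ 6270 J

Step 1 (adiabatic): W = (P₁V₁ − P₂V₂)/(γ−1) = (10579 − 14123)/0.4 = -8860 J.
After step 1: P = 4921 kPa, V = 2.87 L, T = 536.7 K.
Step 2 (isothermal): W = P₁V₁ ln(V₂/V₁) = (14123) ln(8.38/2.87) = 15133 J.
W_total = -8860 + 15133 = 6273 J.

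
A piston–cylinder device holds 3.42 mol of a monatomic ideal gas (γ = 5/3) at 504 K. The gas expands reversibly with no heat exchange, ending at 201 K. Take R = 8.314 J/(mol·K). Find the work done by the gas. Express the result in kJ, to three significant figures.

Adiabatic ⇒ Q = 0, so W_by = −ΔU = nCᵥ(T₁ − T₂).
Cᵥ = 3R/2 = 12.47 J/(mol·K).
W = (3.42)(12.47)(504 − 201) = 12923 J.

W ≈ 12.9 kJ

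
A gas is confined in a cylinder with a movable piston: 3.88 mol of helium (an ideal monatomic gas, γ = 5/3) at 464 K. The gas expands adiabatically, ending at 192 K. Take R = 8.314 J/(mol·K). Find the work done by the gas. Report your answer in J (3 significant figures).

W ≈ 13200 J

Adiabatic ⇒ Q = 0, so W_by = −ΔU = nCᵥ(T₁ − T₂).
Cᵥ = 3R/2 = 12.47 J/(mol·K).
W = (3.88)(12.47)(464 − 192) = 13161 J.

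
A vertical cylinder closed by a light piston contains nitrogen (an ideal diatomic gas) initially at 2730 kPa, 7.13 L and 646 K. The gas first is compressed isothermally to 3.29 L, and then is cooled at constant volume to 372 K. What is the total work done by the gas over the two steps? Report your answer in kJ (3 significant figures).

W_total ≈ -15.1 kJ

Step 1 (isothermal): W = P₁V₁ ln(V₂/V₁) = (19465) ln(3.29/7.13) = -15055 J.
Step 2 (isochoric): W = 0 (constant volume).
W_total = -15055 + 0 = -15055 J.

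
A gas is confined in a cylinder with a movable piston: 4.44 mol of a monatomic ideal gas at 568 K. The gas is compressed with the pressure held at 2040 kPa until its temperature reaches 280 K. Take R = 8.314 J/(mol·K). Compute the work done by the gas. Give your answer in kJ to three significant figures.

W ≈ -10.6 kJ

Isobaric: W = P ΔV = nR ΔT.
W = (4.44)(8.314)(280 − 568) = -10631 J.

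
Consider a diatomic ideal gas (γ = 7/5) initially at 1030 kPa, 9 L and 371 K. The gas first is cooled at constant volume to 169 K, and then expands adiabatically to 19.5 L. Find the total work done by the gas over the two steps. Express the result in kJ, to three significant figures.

Step 1 (isochoric): W = 0 (constant volume).
After step 1: P = 469.2 kPa (V unchanged).
Step 2 (adiabatic): W = (P₁V₁ − P₂V₂)/(γ−1) = (4223 − 3099)/0.4 = 2808 J.
W_total = 0 + 2808 = 2808 J.

W_total ≈ 2.81 kJ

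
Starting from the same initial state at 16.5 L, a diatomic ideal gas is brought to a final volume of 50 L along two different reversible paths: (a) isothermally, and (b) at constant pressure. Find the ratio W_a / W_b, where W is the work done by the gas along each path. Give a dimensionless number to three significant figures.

Path (a) isothermal: W = P₁V₁ ln(V₂/V₁) → W_a/(P₁V₁) = 1.109.
Path (b) isobaric: W = P₁(V₂ − V₁) → W_b/(P₁V₁) = 2.03.
W_a / W_b = 1.109 / 2.03 = 0.5461.

W_a / W_b ≈ 0.546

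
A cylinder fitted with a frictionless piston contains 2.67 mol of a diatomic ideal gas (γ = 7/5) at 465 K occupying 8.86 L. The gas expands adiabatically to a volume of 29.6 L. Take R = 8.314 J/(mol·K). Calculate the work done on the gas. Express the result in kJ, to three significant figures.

W ≈ -9.88 kJ

Adiabatic: TV^(γ−1) = const with γ = 7/5.
T₂ = T₁ (V₁/V₂)^(γ−1) = 465 × (8.86/29.6)^0.4 = 465 × 0.6172 = 287 K.
W_by = nCᵥ(T₁ − T₂) = (2.67)(20.79)(465 − 287) = 9877 J.
Work on gas = −W_by = -9877 J.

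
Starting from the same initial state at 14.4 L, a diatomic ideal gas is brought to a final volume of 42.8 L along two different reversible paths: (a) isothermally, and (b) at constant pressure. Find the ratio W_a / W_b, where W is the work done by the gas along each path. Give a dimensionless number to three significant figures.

W_a / W_b ≈ 0.552

Path (a) isothermal: W = P₁V₁ ln(V₂/V₁) → W_a/(P₁V₁) = 1.089.
Path (b) isobaric: W = P₁(V₂ − V₁) → W_b/(P₁V₁) = 1.972.
W_a / W_b = 1.089 / 1.972 = 0.5523.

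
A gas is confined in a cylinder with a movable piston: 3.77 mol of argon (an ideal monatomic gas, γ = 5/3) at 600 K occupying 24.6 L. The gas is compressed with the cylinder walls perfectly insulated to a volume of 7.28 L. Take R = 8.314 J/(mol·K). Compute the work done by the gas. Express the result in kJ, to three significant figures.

Adiabatic: TV^(γ−1) = const with γ = 5/3.
T₂ = T₁ (V₁/V₂)^(γ−1) = 600 × (24.6/7.28)^0.667 = 600 × 2.252 = 1351 K.
W_by = nCᵥ(T₁ − T₂) = (3.77)(12.47)(600 − 1351) = -35313 J.

W ≈ -35.3 kJ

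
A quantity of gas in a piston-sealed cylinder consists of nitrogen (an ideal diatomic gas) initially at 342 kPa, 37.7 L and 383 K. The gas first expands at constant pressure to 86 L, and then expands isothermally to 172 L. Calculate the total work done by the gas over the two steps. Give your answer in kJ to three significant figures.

W_total ≈ 36.9 kJ

Step 1 (isobaric): W = PΔV = (342 kPa)(86 − 37.7 L) = 16519 J.
After step 1: P = 342 kPa, V = 86 L, T = 873.7 K.
Step 2 (isothermal): W = P₁V₁ ln(V₂/V₁) = (29412) ln(172/86) = 20387 J.
W_total = 16519 + 20387 = 36905 J.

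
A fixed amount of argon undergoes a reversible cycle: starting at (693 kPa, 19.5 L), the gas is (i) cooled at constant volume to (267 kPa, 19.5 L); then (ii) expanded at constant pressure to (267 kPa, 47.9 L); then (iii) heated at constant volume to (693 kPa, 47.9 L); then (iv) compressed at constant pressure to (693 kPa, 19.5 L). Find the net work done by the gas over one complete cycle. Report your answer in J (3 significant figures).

Constant-volume legs do no work.
W(ii) = (267)(47.9 − 19.5) = 7583 J; W(iv) = (693)(19.5 − 47.9) = -19681 J.
W_net = 7583 − 19681 = -12098 J (the counter-clockwise enclosed area).

W_net ≈ -12100 J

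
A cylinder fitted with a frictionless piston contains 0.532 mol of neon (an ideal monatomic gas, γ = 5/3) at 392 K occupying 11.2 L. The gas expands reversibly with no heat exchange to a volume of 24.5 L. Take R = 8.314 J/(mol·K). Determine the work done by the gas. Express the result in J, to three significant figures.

W ≈ 1060 J

Adiabatic: TV^(γ−1) = const with γ = 5/3.
T₂ = T₁ (V₁/V₂)^(γ−1) = 392 × (11.2/24.5)^0.667 = 392 × 0.5934 = 232.6 K.
W_by = nCᵥ(T₁ − T₂) = (0.532)(12.47)(392 − 232.6) = 1057 J.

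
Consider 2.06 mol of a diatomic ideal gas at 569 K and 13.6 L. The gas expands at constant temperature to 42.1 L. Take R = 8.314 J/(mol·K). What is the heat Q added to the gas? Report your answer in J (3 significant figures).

Q ≈ 11000 J

Isothermal ⇒ ΔU = 0, so Q = W = nRT ln(V₂/V₁).
Q = (2.06)(8.314)(569) ln(42.1/13.6) = 9745 × 1.13 = 11012 J.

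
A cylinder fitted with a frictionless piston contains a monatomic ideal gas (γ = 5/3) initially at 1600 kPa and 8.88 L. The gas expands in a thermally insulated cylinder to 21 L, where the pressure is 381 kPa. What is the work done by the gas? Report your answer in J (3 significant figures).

Adiabatic: W = (P₁V₁ − P₂V₂)/(γ − 1) with γ = 5/3.
P₁V₁ = 14208 J, P₂V₂ = 8001 J.
W = (14208 − 8001) / 0.6667 = 9311 J.

W ≈ 9310 J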